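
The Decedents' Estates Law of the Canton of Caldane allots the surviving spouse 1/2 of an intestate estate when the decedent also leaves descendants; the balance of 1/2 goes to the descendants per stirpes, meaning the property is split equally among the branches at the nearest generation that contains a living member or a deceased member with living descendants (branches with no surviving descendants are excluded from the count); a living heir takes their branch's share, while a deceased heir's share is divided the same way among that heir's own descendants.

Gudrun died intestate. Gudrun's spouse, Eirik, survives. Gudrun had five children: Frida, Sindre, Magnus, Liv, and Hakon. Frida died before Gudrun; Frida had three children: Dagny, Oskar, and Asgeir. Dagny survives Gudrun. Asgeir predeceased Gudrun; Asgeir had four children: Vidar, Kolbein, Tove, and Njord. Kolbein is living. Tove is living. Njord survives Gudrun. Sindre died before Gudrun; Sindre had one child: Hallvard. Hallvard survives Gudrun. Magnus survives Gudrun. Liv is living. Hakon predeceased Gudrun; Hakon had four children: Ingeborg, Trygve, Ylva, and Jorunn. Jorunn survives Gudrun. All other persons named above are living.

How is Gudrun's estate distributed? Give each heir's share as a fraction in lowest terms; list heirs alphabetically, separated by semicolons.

Dagny 1/30; Eirik 1/2; Hallvard 1/10; Ingeborg 1/40; Jorunn 1/40; Kolbein 1/120; Liv 1/10; Magnus 1/10; Njord 1/120; Oskar 1/30; Tove 1/120; Trygve 1/40; Vidar 1/120; Ylva 1/40

Eirik, as surviving spouse, takes 1/2.
The remaining 1/2 passes to Gudrun's descendants per stirpes.
The 1/2 is divided into 5 equal shares of 1/10 among Frida, Sindre, Magnus, Liv, Hakon.
Frida predeceased; the 1/10 allotted to Frida's branch passes to Frida's issue by representation.
The 1/10 is divided into 3 equal shares of 1/30 among Dagny, Oskar, Asgeir.
Dagny is living and takes 1/30.
Oskar is living and takes 1/30.
Asgeir predeceased; the 1/30 allotted to Asgeir's branch passes to Asgeir's issue by representation.
The 1/30 is divided into 4 equal shares of 1/120 among Vidar, Kolbein, Tove, Njord.
Vidar is living and takes 1/120.
Kolbein is living and takes 1/120.
Tove is living and takes 1/120.
Njord is living and takes 1/120.
Sindre predeceased; the 1/10 allotted to Sindre's branch passes to Sindre's issue by representation.
Hallvard is the sole taker at this level and receives the full 1/10.
Magnus is living and takes 1/10.
Liv is living and takes 1/10.
Hakon predeceased; the 1/10 allotted to Hakon's branch passes to Hakon's issue by representation.
The 1/10 is divided into 4 equal shares of 1/40 among Ingeborg, Trygve, Ylva, Jorunn.
Ingeborg is living and takes 1/40.
Trygve is living and takes 1/40.
Ylva is living and takes 1/40.
Jorunn is living and takes 1/40.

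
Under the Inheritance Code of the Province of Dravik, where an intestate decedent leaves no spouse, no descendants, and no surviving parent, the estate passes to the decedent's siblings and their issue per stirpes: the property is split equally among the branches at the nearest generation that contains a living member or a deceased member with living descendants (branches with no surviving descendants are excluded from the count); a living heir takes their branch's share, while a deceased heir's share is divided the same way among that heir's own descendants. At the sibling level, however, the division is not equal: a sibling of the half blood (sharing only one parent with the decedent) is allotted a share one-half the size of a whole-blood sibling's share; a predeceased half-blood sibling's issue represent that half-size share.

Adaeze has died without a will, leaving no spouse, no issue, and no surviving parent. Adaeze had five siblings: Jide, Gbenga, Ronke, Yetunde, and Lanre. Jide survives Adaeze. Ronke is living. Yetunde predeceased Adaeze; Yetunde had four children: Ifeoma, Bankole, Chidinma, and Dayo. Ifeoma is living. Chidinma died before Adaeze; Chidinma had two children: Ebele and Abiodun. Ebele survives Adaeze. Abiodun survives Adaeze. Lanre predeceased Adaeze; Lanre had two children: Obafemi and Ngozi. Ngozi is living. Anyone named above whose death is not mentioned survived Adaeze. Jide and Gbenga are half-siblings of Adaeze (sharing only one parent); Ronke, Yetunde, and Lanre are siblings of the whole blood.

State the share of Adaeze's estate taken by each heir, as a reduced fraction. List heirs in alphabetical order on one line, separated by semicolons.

No spouse, descendants, or parent survives, so the estate passes to Adaeze's siblings per stirpes.
Half-blood siblings count for one-half the weight of whole-blood siblings at the initial division.
Dividing 1 in proportion to weights (total weight 4): Jide (weight 1/2) → 1/8; Gbenga (weight 1/2) → 1/8; Ronke (weight 1) → 1/4; Yetunde (weight 1) → 1/4; Lanre (weight 1) → 1/4.
Jide is living and takes 1/8.
Gbenga is living and takes 1/8.
Ronke is living and takes 1/4.
Yetunde predeceased; the 1/4 allotted to Yetunde's branch passes to Yetunde's issue by representation.
The 1/4 is divided into 4 equal shares of 1/16 among Ifeoma, Bankole, Chidinma, Dayo.
Ifeoma is living and takes 1/16.
Bankole is living and takes 1/16.
Chidinma predeceased; the 1/16 allotted to Chidinma's branch passes to Chidinma's issue by representation.
The 1/16 is divided into 2 equal shares of 1/32 among Ebele, Abiodun.
Ebele is living and takes 1/32.
Abiodun is living and takes 1/32.
Dayo is living and takes 1/16.
Lanre predeceased; the 1/4 allotted to Lanre's branch passes to Lanre's issue by representation.
The 1/4 is divided into 2 equal shares of 1/8 among Obafemi, Ngozi.
Obafemi is living and takes 1/8.
Ngozi is living and takes 1/8.

Abiodun 1/32; Bankole 1/16; Dayo 1/16; Ebele 1/32; Gbenga 1/8; Ifeoma 1/16; Jide 1/8; Ngozi 1/8; Obafemi 1/8; Ronke 1/4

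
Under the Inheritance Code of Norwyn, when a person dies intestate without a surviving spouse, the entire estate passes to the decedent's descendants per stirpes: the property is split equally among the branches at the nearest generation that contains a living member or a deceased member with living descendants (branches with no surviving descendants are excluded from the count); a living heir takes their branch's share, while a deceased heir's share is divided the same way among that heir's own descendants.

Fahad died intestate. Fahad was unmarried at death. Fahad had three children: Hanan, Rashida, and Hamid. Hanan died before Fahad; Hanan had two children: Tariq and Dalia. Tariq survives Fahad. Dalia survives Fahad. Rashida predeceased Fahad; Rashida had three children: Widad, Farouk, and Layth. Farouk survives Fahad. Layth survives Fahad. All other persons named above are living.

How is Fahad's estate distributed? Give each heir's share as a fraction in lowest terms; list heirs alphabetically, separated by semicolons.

Dalia 1/6; Farouk 1/9; Hamid 1/3; Layth 1/9; Tariq 1/6; Widad 1/9

There is no surviving spouse, so the entire estate passes to Fahad's descendants per stirpes.
The estate is divided into 3 equal shares of 1/3 among Hanan, Rashida, Hamid.
Hanan predeceased; the 1/3 allotted to Hanan's branch passes to Hanan's issue by representation.
The 1/3 is divided into 2 equal shares of 1/6 among Tariq, Dalia.
Tariq is living and takes 1/6.
Dalia is living and takes 1/6.
Rashida predeceased; the 1/3 allotted to Rashida's branch passes to Rashida's issue by representation.
The 1/3 is divided into 3 equal shares of 1/9 among Widad, Farouk, Layth.
Widad is living and takes 1/9.
Farouk is living and takes 1/9.
Layth is living and takes 1/9.
Hamid is living and takes 1/3.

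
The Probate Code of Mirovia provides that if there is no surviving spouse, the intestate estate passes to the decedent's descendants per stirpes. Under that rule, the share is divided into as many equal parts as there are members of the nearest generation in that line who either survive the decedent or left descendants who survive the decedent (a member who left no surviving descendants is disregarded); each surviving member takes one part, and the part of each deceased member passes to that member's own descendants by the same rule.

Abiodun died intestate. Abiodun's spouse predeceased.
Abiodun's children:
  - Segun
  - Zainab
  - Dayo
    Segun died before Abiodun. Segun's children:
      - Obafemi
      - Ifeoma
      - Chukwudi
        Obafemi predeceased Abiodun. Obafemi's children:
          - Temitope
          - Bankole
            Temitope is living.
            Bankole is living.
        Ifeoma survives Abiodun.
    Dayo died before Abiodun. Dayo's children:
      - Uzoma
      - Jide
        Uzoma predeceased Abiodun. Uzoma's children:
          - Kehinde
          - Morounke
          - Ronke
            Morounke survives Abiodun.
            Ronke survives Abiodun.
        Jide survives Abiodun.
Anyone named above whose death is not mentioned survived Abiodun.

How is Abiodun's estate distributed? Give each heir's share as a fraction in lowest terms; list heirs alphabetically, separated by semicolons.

Bankole 1/18; Chukwudi 1/9; Ifeoma 1/9; Jide 1/6; Kehinde 1/18; Morounke 1/18; Ronke 1/18; Temitope 1/18; Zainab 1/3

There is no surviving spouse, so the entire estate passes to Abiodun's descendants per stirpes.
The estate is divided into 3 equal shares of 1/3 among Segun, Zainab, Dayo.
Segun predeceased; the 1/3 allotted to Segun's branch passes to Segun's issue by representation.
The 1/3 is divided into 3 equal shares of 1/9 among Obafemi, Ifeoma, Chukwudi.
Obafemi predeceased; the 1/9 allotted to Obafemi's branch passes to Obafemi's issue by representation.
The 1/9 is divided into 2 equal shares of 1/18 among Temitope, Bankole.
Temitope is living and takes 1/18.
Bankole is living and takes 1/18.
Ifeoma is living and takes 1/9.
Chukwudi is living and takes 1/9.
Zainab is living and takes 1/3.
Dayo predeceased; the 1/3 allotted to Dayo's branch passes to Dayo's issue by representation.
The 1/3 is divided into 2 equal shares of 1/6 among Uzoma, Jide.
Uzoma predeceased; the 1/6 allotted to Uzoma's branch passes to Uzoma's issue by representation.
The 1/6 is divided into 3 equal shares of 1/18 among Kehinde, Morounke, Ronke.
Kehinde is living and takes 1/18.
Morounke is living and takes 1/18.
Ronke is living and takes 1/18.
Jide is living and takes 1/6.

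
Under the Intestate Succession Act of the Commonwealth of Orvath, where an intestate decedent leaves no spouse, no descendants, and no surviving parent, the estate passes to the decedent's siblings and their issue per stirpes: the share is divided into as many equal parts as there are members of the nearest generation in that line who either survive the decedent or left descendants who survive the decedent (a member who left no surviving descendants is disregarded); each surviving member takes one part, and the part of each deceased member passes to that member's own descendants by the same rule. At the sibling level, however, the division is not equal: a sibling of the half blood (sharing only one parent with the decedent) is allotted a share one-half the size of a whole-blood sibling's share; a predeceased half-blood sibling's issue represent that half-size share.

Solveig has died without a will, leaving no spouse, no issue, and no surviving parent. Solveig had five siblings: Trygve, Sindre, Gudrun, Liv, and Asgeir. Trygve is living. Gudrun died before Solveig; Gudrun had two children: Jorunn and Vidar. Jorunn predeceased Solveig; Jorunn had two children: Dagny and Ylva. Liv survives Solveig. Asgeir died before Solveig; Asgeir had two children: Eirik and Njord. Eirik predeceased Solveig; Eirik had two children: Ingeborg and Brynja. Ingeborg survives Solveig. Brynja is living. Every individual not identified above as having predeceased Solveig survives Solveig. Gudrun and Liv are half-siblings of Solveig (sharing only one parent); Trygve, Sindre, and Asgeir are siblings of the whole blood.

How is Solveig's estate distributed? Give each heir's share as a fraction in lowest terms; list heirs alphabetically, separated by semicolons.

Brynja 1/16; Dagny 1/32; Ingeborg 1/16; Liv 1/8; Njord 1/8; Sindre 1/4; Trygve 1/4; Vidar 1/16; Ylva 1/32

No spouse, descendants, or parent survives, so the estate passes to Solveig's siblings per stirpes.
Half-blood siblings count for one-half the weight of whole-blood siblings at the initial division.
Dividing 1 in proportion to weights (total weight 4): Trygve (weight 1) → 1/4; Sindre (weight 1) → 1/4; Gudrun (weight 1/2) → 1/8; Liv (weight 1/2) → 1/8; Asgeir (weight 1) → 1/4.
Trygve is living and takes 1/4.
Sindre is living and takes 1/4.
Gudrun predeceased; the 1/8 allotted to Gudrun's branch passes to Gudrun's issue by representation.
The 1/8 is divided into 2 equal shares of 1/16 among Jorunn, Vidar.
Jorunn predeceased; the 1/16 allotted to Jorunn's branch passes to Jorunn's issue by representation.
The 1/16 is divided into 2 equal shares of 1/32 among Dagny, Ylva.
Dagny is living and takes 1/32.
Ylva is living and takes 1/32.
Vidar is living and takes 1/16.
Liv is living and takes 1/8.
Asgeir predeceased; the 1/4 allotted to Asgeir's branch passes to Asgeir's issue by representation.
The 1/4 is divided into 2 equal shares of 1/8 among Eirik, Njord.
Eirik predeceased; the 1/8 allotted to Eirik's branch passes to Eirik's issue by representation.
The 1/8 is divided into 2 equal shares of 1/16 among Ingeborg, Brynja.
Ingeborg is living and takes 1/16.
Brynja is living and takes 1/16.
Njord is living and takes 1/8.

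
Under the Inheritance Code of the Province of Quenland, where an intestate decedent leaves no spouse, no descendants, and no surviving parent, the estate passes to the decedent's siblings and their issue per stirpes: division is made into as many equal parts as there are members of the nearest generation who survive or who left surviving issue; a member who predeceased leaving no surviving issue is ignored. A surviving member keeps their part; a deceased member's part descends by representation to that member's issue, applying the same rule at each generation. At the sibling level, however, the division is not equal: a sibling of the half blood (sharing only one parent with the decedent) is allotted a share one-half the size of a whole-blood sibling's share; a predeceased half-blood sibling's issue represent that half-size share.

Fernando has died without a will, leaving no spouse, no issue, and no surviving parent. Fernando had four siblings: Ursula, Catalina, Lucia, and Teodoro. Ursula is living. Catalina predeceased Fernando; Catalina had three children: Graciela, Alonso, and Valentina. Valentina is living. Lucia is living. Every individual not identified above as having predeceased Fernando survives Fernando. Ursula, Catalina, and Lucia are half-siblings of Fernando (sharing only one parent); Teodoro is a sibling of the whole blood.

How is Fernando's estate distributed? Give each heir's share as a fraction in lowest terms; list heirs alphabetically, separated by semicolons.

Alonso 1/15; Graciela 1/15; Lucia 1/5; Teodoro 2/5; Ursula 1/5; Valentina 1/15

No spouse, descendants, or parent survives, so the estate passes to Fernando's siblings per stirpes.
Half-blood siblings count for one-half the weight of whole-blood siblings at the initial division.
Dividing 1 in proportion to weights (total weight 5/2): Ursula (weight 1/2) → 1/5; Catalina (weight 1/2) → 1/5; Lucia (weight 1/2) → 1/5; Teodoro (weight 1) → 2/5.
Ursula is living and takes 1/5.
Catalina predeceased; the 1/5 allotted to Catalina's branch passes to Catalina's issue by representation.
The 1/5 is divided into 3 equal shares of 1/15 among Graciela, Alonso, Valentina.
Graciela is living and takes 1/15.
Alonso is living and takes 1/15.
Valentina is living and takes 1/15.
Lucia is living and takes 1/5.
Teodoro is living and takes 2/5.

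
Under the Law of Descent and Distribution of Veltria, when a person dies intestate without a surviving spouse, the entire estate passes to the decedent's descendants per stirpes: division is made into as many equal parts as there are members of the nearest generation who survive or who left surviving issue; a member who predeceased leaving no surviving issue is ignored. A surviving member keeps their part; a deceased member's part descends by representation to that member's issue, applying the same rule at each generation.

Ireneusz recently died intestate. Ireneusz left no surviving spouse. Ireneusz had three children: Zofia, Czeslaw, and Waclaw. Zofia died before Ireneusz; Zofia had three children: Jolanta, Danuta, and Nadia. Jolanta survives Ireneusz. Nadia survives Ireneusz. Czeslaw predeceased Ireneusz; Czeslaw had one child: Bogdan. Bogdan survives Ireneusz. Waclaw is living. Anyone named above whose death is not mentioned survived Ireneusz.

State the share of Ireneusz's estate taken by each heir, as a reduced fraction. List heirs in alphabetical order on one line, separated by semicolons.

Bogdan 1/3; Danuta 1/9; Jolanta 1/9; Nadia 1/9; Waclaw 1/3

There is no surviving spouse, so the entire estate passes to Ireneusz's descendants per stirpes.
The estate is divided into 3 equal shares of 1/3 among Zofia, Czeslaw, Waclaw.
Zofia predeceased; the 1/3 allotted to Zofia's branch passes to Zofia's issue by representation.
The 1/3 is divided into 3 equal shares of 1/9 among Jolanta, Danuta, Nadia.
Jolanta is living and takes 1/9.
Danuta is living and takes 1/9.
Nadia is living and takes 1/9.
Czeslaw predeceased; the 1/3 allotted to Czeslaw's branch passes to Czeslaw's issue by representation.
Bogdan is the sole taker at this level and receives the full 1/3.
Waclaw is living and takes 1/3.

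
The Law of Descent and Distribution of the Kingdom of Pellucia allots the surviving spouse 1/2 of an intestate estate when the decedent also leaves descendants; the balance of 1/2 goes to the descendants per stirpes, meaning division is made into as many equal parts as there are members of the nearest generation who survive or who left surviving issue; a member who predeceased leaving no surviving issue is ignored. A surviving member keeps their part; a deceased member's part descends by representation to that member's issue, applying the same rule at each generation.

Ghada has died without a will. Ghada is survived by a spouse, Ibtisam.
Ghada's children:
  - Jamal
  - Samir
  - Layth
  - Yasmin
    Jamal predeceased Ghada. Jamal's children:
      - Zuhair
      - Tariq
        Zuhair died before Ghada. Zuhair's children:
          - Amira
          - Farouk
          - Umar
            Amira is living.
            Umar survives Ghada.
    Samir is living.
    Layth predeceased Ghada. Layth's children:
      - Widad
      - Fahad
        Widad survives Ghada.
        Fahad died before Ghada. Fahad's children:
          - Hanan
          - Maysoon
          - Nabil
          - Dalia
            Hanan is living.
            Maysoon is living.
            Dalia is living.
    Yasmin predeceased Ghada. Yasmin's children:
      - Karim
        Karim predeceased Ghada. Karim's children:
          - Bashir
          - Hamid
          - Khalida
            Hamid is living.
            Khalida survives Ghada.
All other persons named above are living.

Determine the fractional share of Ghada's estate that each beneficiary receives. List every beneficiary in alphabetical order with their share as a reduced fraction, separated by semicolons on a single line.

Ibtisam, as surviving spouse, takes 1/2.
The remaining 1/2 passes to Ghada's descendants per stirpes.
The 1/2 is divided into 4 equal shares of 1/8 among Jamal, Samir, Layth, Yasmin.
Jamal predeceased; the 1/8 allotted to Jamal's branch passes to Jamal's issue by representation.
The 1/8 is divided into 2 equal shares of 1/16 among Zuhair, Tariq.
Zuhair predeceased; the 1/16 allotted to Zuhair's branch passes to Zuhair's issue by representation.
The 1/16 is divided into 3 equal shares of 1/48 among Amira, Farouk, Umar.
Amira is living and takes 1/48.
Farouk is living and takes 1/48.
Umar is living and takes 1/48.
Tariq is living and takes 1/16.
Samir is living and takes 1/8.
Layth predeceased; the 1/8 allotted to Layth's branch passes to Layth's issue by representation.
The 1/8 is divided into 2 equal shares of 1/16 among Widad, Fahad.
Widad is living and takes 1/16.
Fahad predeceased; the 1/16 allotted to Fahad's branch passes to Fahad's issue by representation.
The 1/16 is divided into 4 equal shares of 1/64 among Hanan, Maysoon, Nabil, Dalia.
Hanan is living and takes 1/64.
Maysoon is living and takes 1/64.
Nabil is living and takes 1/64.
Dalia is living and takes 1/64.
Yasmin predeceased; the 1/8 allotted to Yasmin's branch passes to Yasmin's issue by representation.
Karim's line is the sole branch at this level, so the full 1/8 passes to Karim's issue by representation.
The 1/8 is divided into 3 equal shares of 1/24 among Bashir, Hamid, Khalida.
Bashir is living and takes 1/24.
Hamid is living and takes 1/24.
Khalida is living and takes 1/24.

Amira 1/48; Bashir 1/24; Dalia 1/64; Farouk 1/48; Hamid 1/24; Hanan 1/64; Ibtisam 1/2; Khalida 1/24; Maysoon 1/64; Nabil 1/64; Samir 1/8; Tariq 1/16; Umar 1/48; Widad 1/16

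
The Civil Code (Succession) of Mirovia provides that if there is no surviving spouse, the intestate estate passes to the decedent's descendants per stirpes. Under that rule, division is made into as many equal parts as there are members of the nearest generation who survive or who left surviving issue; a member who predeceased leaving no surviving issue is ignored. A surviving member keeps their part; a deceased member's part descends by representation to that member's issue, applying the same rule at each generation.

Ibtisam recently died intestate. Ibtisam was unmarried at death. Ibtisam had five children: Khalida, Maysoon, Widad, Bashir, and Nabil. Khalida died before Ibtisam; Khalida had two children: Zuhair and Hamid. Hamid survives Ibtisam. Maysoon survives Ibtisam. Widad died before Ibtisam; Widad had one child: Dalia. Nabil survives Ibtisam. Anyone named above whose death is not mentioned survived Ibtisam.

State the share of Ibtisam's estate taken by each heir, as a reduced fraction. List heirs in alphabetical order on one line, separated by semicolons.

Bashir 1/5; Dalia 1/5; Hamid 1/10; Maysoon 1/5; Nabil 1/5; Zuhair 1/10

There is no surviving spouse, so the entire estate passes to Ibtisam's descendants per stirpes.
The estate is divided into 5 equal shares of 1/5 among Khalida, Maysoon, Widad, Bashir, Nabil.
Khalida predeceased; the 1/5 allotted to Khalida's branch passes to Khalida's issue by representation.
The 1/5 is divided into 2 equal shares of 1/10 among Zuhair, Hamid.
Zuhair is living and takes 1/10.
Hamid is living and takes 1/10.
Maysoon is living and takes 1/5.
Widad predeceased; the 1/5 allotted to Widad's branch passes to Widad's issue by representation.
Dalia is the sole taker at this level and receives the full 1/5.
Bashir is living and takes 1/5.
Nabil is living and takes 1/5.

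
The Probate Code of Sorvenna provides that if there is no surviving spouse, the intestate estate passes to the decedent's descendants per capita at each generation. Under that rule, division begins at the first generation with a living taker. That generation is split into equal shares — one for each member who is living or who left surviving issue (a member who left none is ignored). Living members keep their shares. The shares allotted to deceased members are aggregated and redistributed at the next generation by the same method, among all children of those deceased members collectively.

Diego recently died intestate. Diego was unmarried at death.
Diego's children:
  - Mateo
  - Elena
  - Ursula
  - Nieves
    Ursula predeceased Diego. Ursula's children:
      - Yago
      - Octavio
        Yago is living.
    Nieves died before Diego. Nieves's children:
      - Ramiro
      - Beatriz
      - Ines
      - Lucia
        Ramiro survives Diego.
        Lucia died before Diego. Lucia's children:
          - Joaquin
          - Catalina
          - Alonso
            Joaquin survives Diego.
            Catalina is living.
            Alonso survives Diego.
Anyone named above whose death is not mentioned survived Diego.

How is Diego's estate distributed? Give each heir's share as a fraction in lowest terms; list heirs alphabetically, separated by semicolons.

There is no surviving spouse, so the entire estate passes to Diego's descendants per capita at each generation.
At generation 1 (Mateo, Elena, Ursula, Nieves) there are 4 shares of (1)/4 = 1/4 each.
Living: Mateo and Elena — each takes 1/4.
Deceased: Ursula and Nieves. Their combined 1/2 is pooled and carried to generation 2.
At generation 2 (Yago, Octavio, Ramiro, Beatriz, Ines, Lucia) there are 6 shares of (1/2)/6 = 1/12 each.
Living: Yago, Octavio, Ramiro, Beatriz, and Ines — each takes 1/12.
Deceased: Lucia. That 1/12 share is carried to generation 3.
At generation 3 (Joaquin, Catalina, Alonso) there are 3 shares of (1/12)/3 = 1/36 each.
Living: Joaquin, Catalina, and Alonso — each takes 1/36.

Alonso 1/36; Beatriz 1/12; Catalina 1/36; Elena 1/4; Ines 1/12; Joaquin 1/36; Mateo 1/4; Octavio 1/12; Ramiro 1/12; Yago 1/12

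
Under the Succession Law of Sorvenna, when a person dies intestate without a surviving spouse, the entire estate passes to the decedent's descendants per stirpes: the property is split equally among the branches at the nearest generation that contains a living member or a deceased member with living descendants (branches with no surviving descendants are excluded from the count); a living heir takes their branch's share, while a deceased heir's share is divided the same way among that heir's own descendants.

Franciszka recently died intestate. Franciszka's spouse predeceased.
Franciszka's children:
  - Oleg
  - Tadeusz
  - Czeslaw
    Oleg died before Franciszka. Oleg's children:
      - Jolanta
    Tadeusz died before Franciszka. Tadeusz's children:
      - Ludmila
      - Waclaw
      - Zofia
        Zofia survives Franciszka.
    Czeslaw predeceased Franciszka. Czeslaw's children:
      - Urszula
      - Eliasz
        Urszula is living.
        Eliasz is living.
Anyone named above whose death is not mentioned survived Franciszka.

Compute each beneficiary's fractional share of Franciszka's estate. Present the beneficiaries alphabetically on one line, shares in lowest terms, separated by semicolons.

There is no surviving spouse, so the entire estate passes to Franciszka's descendants per stirpes.
The estate is divided into 3 equal shares of 1/3 among Oleg, Tadeusz, Czeslaw.
Oleg predeceased; the 1/3 allotted to Oleg's branch passes to Oleg's issue by representation.
Jolanta is the sole taker at this level and receives the full 1/3.
Tadeusz predeceased; the 1/3 allotted to Tadeusz's branch passes to Tadeusz's issue by representation.
The 1/3 is divided into 3 equal shares of 1/9 among Ludmila, Waclaw, Zofia.
Ludmila is living and takes 1/9.
Waclaw is living and takes 1/9.
Zofia is living and takes 1/9.
Czeslaw predeceased; the 1/3 allotted to Czeslaw's branch passes to Czeslaw's issue by representation.
The 1/3 is divided into 2 equal shares of 1/6 among Urszula, Eliasz.
Urszula is living and takes 1/6.
Eliasz is living and takes 1/6.

Eliasz 1/6; Jolanta 1/3; Ludmila 1/9; Urszula 1/6; Waclaw 1/9; Zofia 1/9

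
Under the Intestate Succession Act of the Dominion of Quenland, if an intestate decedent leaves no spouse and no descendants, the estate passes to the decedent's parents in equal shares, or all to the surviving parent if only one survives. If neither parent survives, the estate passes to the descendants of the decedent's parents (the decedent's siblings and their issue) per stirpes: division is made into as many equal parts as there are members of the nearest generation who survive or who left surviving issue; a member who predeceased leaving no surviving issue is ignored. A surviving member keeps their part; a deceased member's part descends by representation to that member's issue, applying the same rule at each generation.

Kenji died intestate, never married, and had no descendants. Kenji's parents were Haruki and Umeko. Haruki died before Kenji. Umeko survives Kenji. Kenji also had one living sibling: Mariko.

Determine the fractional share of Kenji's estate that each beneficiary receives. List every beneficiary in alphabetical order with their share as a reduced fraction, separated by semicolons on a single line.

Umeko 1

Only one parent, Umeko, survives, so Umeko takes the entire estate. The siblings take nothing because a surviving parent has priority.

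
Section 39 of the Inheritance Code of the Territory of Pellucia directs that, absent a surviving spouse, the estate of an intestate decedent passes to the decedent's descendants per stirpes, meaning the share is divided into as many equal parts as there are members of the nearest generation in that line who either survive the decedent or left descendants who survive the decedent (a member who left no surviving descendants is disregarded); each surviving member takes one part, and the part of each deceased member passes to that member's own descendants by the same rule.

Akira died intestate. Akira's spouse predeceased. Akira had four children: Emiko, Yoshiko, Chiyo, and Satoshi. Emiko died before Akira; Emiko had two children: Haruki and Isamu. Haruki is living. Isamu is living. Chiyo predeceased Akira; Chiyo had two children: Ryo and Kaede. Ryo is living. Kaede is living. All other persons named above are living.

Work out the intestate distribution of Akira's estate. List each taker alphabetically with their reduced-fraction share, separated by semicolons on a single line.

There is no surviving spouse, so the entire estate passes to Akira's descendants per stirpes.
The estate is divided into 4 equal shares of 1/4 among Emiko, Yoshiko, Chiyo, Satoshi.
Emiko predeceased; the 1/4 allotted to Emiko's branch passes to Emiko's issue by representation.
The 1/4 is divided into 2 equal shares of 1/8 among Haruki, Isamu.
Haruki is living and takes 1/8.
Isamu is living and takes 1/8.
Yoshiko is living and takes 1/4.
Chiyo predeceased; the 1/4 allotted to Chiyo's branch passes to Chiyo's issue by representation.
The 1/4 is divided into 2 equal shares of 1/8 among Ryo, Kaede.
Ryo is living and takes 1/8.
Kaede is living and takes 1/8.
Satoshi is living and takes 1/4.

Haruki 1/8; Isamu 1/8; Kaede 1/8; Ryo 1/8; Satoshi 1/4; Yoshiko 1/4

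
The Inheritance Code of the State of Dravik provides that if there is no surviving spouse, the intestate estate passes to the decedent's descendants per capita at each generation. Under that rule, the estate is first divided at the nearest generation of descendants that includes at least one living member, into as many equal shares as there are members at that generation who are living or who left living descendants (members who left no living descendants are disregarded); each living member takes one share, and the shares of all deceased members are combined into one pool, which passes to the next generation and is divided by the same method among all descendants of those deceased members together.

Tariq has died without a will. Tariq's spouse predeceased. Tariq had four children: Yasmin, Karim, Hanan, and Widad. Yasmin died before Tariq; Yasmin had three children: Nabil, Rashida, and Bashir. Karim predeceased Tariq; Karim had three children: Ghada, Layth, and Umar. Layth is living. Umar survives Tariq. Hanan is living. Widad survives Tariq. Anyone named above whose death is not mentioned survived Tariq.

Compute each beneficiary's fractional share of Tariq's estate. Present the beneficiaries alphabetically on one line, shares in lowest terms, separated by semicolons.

Bashir 1/12; Ghada 1/12; Hanan 1/4; Layth 1/12; Nabil 1/12; Rashida 1/12; Umar 1/12; Widad 1/4

There is no surviving spouse, so the entire estate passes to Tariq's descendants per capita at each generation.
At generation 1 (Yasmin, Karim, Hanan, Widad) there are 4 shares of (1)/4 = 1/4 each.
Living: Hanan and Widad — each takes 1/4.
Deceased: Yasmin and Karim. Their combined 1/2 is pooled and carried to generation 2.
At generation 2 (Nabil, Rashida, Bashir, Ghada, Layth, Umar) there are 6 shares of (1/2)/6 = 1/12 each.
Living: Nabil, Rashida, Bashir, Ghada, Layth, and Umar — each takes 1/12.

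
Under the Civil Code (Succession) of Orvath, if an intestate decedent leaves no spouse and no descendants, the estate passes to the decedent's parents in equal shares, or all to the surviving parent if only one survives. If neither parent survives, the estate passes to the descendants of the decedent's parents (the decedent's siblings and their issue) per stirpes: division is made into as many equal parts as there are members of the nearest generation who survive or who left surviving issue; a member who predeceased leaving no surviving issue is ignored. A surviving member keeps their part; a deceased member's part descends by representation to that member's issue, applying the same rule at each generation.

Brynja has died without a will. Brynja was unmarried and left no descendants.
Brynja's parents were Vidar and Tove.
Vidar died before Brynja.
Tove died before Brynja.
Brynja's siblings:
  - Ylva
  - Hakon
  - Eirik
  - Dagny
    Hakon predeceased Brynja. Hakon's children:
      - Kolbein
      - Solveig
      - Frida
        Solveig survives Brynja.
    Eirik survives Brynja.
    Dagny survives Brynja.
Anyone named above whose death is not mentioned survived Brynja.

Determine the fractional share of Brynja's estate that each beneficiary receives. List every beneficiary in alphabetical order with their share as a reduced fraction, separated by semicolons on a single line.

Dagny 1/4; Eirik 1/4; Frida 1/12; Kolbein 1/12; Solveig 1/12; Ylva 1/4

Neither parent survives and there are no descendants, so the estate passes to Brynja's siblings and their issue per stirpes.
The estate is divided into 4 equal shares of 1/4 among Ylva, Hakon, Eirik, Dagny.
Ylva is living and takes 1/4.
Hakon predeceased; the 1/4 allotted to Hakon's branch passes to Hakon's issue by representation.
The 1/4 is divided into 3 equal shares of 1/12 among Kolbein, Solveig, Frida.
Kolbein is living and takes 1/12.
Solveig is living and takes 1/12.
Frida is living and takes 1/12.
Eirik is living and takes 1/4.
Dagny is living and takes 1/4.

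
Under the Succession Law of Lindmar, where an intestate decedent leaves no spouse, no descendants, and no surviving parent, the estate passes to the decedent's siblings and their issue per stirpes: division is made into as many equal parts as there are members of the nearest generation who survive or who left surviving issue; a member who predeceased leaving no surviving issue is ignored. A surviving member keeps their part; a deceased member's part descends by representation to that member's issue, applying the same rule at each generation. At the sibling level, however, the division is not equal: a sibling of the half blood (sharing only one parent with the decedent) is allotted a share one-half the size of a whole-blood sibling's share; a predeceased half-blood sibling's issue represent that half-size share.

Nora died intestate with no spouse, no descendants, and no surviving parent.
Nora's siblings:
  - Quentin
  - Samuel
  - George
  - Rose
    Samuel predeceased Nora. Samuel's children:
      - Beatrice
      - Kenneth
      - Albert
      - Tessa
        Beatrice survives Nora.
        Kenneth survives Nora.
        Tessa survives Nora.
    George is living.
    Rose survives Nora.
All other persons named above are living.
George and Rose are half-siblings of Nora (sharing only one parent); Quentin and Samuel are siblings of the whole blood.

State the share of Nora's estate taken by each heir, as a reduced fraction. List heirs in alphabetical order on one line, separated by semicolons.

Albert 1/12; Beatrice 1/12; George 1/6; Kenneth 1/12; Quentin 1/3; Rose 1/6; Tessa 1/12

No spouse, descendants, or parent survives, so the estate passes to Nora's siblings per stirpes.
Half-blood siblings count for one-half the weight of whole-blood siblings at the initial division.
Dividing 1 in proportion to weights (total weight 3): Quentin (weight 1) → 1/3; Samuel (weight 1) → 1/3; George (weight 1/2) → 1/6; Rose (weight 1/2) → 1/6.
Quentin is living and takes 1/3.
Samuel predeceased; the 1/3 allotted to Samuel's branch passes to Samuel's issue by representation.
The 1/3 is divided into 4 equal shares of 1/12 among Beatrice, Kenneth, Albert, Tessa.
Beatrice is living and takes 1/12.
Kenneth is living and takes 1/12.
Albert is living and takes 1/12.
Tessa is living and takes 1/12.
George is living and takes 1/6.
Rose is living and takes 1/6.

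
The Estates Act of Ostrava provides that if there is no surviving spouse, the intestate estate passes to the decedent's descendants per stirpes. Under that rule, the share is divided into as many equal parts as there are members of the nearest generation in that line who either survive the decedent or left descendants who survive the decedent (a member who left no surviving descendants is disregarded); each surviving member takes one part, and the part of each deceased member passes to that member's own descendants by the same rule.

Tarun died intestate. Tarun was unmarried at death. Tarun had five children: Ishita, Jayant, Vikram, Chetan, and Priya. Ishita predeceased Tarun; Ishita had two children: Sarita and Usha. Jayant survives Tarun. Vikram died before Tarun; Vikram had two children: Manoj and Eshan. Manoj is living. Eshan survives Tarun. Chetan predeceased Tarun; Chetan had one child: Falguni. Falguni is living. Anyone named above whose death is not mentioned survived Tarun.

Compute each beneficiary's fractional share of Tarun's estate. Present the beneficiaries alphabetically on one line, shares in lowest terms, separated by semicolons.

Eshan 1/10; Falguni 1/5; Jayant 1/5; Manoj 1/10; Priya 1/5; Sarita 1/10; Usha 1/10

There is no surviving spouse, so the entire estate passes to Tarun's descendants per stirpes.
The estate is divided into 5 equal shares of 1/5 among Ishita, Jayant, Vikram, Chetan, Priya.
Ishita predeceased; the 1/5 allotted to Ishita's branch passes to Ishita's issue by representation.
The 1/5 is divided into 2 equal shares of 1/10 among Sarita, Usha.
Sarita is living and takes 1/10.
Usha is living and takes 1/10.
Jayant is living and takes 1/5.
Vikram predeceased; the 1/5 allotted to Vikram's branch passes to Vikram's issue by representation.
The 1/5 is divided into 2 equal shares of 1/10 among Manoj, Eshan.
Manoj is living and takes 1/10.
Eshan is living and takes 1/10.
Chetan predeceased; the 1/5 allotted to Chetan's branch passes to Chetan's issue by representation.
Falguni is the sole taker at this level and receives the full 1/5.
Priya is living and takes 1/5.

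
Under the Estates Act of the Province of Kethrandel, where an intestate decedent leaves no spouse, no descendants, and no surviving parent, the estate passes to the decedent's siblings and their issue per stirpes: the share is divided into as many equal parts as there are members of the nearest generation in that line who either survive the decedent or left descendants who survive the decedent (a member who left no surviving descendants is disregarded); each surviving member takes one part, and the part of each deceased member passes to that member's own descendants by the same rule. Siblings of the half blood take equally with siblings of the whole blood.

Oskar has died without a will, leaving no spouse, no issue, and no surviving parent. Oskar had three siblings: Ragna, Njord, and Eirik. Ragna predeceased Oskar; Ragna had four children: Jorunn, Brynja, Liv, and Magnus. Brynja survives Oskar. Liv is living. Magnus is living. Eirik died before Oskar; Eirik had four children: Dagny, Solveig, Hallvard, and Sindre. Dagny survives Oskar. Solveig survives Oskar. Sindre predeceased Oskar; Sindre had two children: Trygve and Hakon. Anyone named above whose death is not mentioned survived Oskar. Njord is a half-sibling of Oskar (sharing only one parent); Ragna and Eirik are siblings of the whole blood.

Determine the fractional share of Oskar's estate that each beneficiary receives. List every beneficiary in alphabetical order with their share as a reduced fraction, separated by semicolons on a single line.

No spouse, descendants, or parent survives, so the estate passes to Oskar's siblings per stirpes.
Half-blood and whole-blood siblings take equally under the stated rule.
The estate is divided into 3 equal shares of 1/3 among Ragna, Njord, Eirik.
Ragna predeceased; the 1/3 allotted to Ragna's branch passes to Ragna's issue by representation.
The 1/3 is divided into 4 equal shares of 1/12 among Jorunn, Brynja, Liv, Magnus.
Jorunn is living and takes 1/12.
Brynja is living and takes 1/12.
Liv is living and takes 1/12.
Magnus is living and takes 1/12.
Njord is living and takes 1/3.
Eirik predeceased; the 1/3 allotted to Eirik's branch passes to Eirik's issue by representation.
The 1/3 is divided into 4 equal shares of 1/12 among Dagny, Solveig, Hallvard, Sindre.
Dagny is living and takes 1/12.
Solveig is living and takes 1/12.
Hallvard is living and takes 1/12.
Sindre predeceased; the 1/12 allotted to Sindre's branch passes to Sindre's issue by representation.
The 1/12 is divided into 2 equal shares of 1/24 among Trygve, Hakon.
Trygve is living and takes 1/24.
Hakon is living and takes 1/24.

Brynja 1/12; Dagny 1/12; Hakon 1/24; Hallvard 1/12; Jorunn 1/12; Liv 1/12; Magnus 1/12; Njord 1/3; Solveig 1/12; Trygve 1/24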